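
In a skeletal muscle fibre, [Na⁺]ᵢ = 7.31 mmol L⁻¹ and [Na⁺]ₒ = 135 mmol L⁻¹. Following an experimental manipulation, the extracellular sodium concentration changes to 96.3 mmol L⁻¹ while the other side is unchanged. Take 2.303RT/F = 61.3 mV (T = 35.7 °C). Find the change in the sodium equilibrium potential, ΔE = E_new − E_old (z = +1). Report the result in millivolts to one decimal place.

-9.0 mV

E_old = (61.3/1)·log₁₀(135/7.31) = 77.63 mV
E_new = (61.3/1)·log₁₀(96.3/7.31) = 68.64 mV
ΔE = 68.64 − (77.63) = -8.99 mV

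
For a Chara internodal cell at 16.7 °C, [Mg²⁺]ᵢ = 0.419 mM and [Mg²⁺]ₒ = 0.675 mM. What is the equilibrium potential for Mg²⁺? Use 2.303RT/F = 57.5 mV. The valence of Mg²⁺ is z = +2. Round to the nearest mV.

E = (57.5/z) · log₁₀([Mg²⁺]_out/[Mg²⁺]_in) with z = +2.
= (57.5/2) · log₁₀(0.675/0.419) = 28.75 · log₁₀(1.611)
= 28.75 · (0.2071) = 5.95 mV

6 mV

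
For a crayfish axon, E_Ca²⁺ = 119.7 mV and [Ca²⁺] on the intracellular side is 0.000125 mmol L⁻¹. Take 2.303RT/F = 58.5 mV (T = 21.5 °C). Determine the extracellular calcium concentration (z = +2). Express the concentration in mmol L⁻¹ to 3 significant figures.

1.55 mmol L⁻¹

Nernst: E = (58.5/2) · log₁₀([out]/[in]), so log₁₀([out]/[in]) = 119.7 × 2 / 58.5 = 4.0923.
[out]/[in] = 10^(4.0923) = 1.237e+04.
[out] = 1.237e+04 × 0.000125 = 1.546 mmol L⁻¹.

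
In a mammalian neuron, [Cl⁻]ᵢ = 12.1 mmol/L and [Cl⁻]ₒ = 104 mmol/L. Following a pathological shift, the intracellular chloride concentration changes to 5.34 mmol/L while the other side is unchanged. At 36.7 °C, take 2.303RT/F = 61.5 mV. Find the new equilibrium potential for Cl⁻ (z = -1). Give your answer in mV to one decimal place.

After the shift: [Cl⁻]_out = 104, [Cl⁻]_in = 5.34 mmol/L.
E_new = (61.5/-1)·log₁₀(104/5.34) = -61.50 · (1.2895) = -79.30 mV

-79.3 mV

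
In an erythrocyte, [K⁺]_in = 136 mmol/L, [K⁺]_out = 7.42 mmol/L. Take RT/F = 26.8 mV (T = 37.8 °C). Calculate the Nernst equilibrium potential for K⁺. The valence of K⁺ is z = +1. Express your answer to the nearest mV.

E = (26.8/z) · ln([K⁺]_out/[K⁺]_in) with z = +1.
= (26.8/1) · ln(7.42/136) = 26.80 · ln(0.05456)
= 26.80 · (-2.9085) = -77.95 mV

-78 mV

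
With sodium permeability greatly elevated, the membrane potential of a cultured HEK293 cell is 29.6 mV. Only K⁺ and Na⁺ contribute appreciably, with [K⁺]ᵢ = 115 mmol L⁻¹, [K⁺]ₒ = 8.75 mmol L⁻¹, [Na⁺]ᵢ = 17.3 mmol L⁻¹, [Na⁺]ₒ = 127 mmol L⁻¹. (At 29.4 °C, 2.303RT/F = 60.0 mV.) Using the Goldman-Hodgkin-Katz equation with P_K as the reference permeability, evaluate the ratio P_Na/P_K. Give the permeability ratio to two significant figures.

4.8

Let α = P_Na/P_K. GHK: Vm = 60.0·log₁₀[(Kₒ + α·Naₒ)/(Kᵢ + α·Naᵢ)].
10^(Vm/60.0) = 10^(29.6/60.0) = 3.1141
So 3.1141·(Kᵢ + α·Naᵢ) = Kₒ + α·Naₒ → α = (3.1141·115.0 − 8.75) / (127.0 − 3.1141·17.3)
α = (358.1 − 8.75) / (127.0 − 53.87) = 349.4/73.13 = 4.778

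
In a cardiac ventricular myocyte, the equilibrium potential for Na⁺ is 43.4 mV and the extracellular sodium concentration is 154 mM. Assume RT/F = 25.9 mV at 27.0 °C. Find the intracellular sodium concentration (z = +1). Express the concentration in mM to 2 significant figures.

Nernst: E = (25.9/1) · ln([out]/[in]), so ln([out]/[in]) = 43.4 × 1 / 25.9 = 1.6757.
[out]/[in] = e^(1.6757) = 5.342.
[in] = 154 / 5.342 = 28.83 mM.

29 mM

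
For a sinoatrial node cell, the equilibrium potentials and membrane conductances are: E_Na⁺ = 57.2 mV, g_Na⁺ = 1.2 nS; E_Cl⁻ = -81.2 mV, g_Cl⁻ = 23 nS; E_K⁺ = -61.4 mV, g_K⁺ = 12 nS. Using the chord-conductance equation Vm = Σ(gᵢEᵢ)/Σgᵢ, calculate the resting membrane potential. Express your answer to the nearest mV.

-70 mV

Σ gᵢEᵢ = 1.2·(57.2) + 23·(-81.2) + 12·(-61.4) = -2535.76
Σ gᵢ = 1.2 + 23 + 12 = 36.2
Vm = -2535.76 / 36.2 = -70.05 mV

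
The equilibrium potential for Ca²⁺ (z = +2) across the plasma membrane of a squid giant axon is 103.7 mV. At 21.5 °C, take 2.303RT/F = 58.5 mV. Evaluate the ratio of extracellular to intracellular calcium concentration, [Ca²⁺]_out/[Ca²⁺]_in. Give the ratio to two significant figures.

3500

log₁₀([out]/[in]) = E·z/(58.5) = 103.7 × 2 / 58.5 = 3.5453
[out]/[in] = 10^(3.5453) = 3510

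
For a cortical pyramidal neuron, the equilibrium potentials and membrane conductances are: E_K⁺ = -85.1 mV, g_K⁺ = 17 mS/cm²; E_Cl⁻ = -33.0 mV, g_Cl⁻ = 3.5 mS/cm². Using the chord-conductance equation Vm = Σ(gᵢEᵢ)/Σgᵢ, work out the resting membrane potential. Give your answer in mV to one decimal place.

-76.2 mV

Σ gᵢEᵢ = 17·(-85.1) + 3.5·(-33.0) = -1562.20
Σ gᵢ = 17 + 3.5 = 20.5
Vm = -1562.20 / 20.5 = -76.20 mV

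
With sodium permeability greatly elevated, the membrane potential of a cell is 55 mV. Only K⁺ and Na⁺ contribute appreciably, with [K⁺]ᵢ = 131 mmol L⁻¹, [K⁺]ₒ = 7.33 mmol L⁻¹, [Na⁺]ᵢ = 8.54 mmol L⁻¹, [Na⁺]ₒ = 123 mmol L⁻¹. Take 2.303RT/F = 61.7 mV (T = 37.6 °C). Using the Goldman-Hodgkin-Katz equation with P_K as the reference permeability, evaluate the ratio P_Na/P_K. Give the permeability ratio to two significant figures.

Let α = P_Na/P_K. GHK: Vm = 61.7·log₁₀[(Kₒ + α·Naₒ)/(Kᵢ + α·Naᵢ)].
10^(Vm/61.7) = 10^(55.0/61.7) = 7.7877
So 7.7877·(Kᵢ + α·Naᵢ) = Kₒ + α·Naₒ → α = (7.7877·131.0 − 7.33) / (123.0 − 7.7877·8.54)
α = (1020 − 7.33) / (123.0 − 66.51) = 1013/56.49 = 17.93

18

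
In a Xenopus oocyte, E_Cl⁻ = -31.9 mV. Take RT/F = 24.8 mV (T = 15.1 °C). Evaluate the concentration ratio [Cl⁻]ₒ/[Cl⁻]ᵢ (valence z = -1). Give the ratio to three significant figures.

3.62

ln([out]/[in]) = E·z/(24.8) = -31.9 × -1 / 24.8 = 1.2863
[out]/[in] = e^(1.2863) = 3.619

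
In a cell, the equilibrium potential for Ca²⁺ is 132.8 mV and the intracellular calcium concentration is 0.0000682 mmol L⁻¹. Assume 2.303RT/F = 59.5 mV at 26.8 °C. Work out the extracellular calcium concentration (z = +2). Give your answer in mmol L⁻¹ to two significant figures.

Nernst: E = (59.5/2) · log₁₀([out]/[in]), so log₁₀([out]/[in]) = 132.8 × 2 / 59.5 = 4.4639.
[out]/[in] = 10^(4.4639) = 2.91e+04.
[out] = 2.91e+04 × 0.0000682 = 1.984 mmol L⁻¹.

2.0 mmol L⁻¹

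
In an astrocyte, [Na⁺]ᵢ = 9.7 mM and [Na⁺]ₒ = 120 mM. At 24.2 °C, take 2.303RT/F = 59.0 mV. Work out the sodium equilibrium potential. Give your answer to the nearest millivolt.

64 mV

E = (59.0/z) · log₁₀([Na⁺]_out/[Na⁺]_in) with z = +1.
= (59.0/1) · log₁₀(120/9.7) = 59.00 · log₁₀(12.37)
= 59.00 · (1.0924) = 64.45 mV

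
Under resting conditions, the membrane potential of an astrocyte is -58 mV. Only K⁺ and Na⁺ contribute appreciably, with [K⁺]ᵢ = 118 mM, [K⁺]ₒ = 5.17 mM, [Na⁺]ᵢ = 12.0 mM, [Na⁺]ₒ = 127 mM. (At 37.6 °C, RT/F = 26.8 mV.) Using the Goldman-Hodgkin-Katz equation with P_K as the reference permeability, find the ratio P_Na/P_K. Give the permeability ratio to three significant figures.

Let α = P_Na/P_K. GHK: Vm = 26.8·ln[(Kₒ + α·Naₒ)/(Kᵢ + α·Naᵢ)].
e^(Vm/26.8) = e^(-58.0/26.8) = 0.11484
So 0.11484·(Kᵢ + α·Naᵢ) = Kₒ + α·Naₒ → α = (0.11484·118.0 − 5.17) / (127.0 − 0.11484·12.0)
α = (13.55 − 5.17) / (127.0 − 1.378) = 8.382/125.6 = 0.06672

0.0667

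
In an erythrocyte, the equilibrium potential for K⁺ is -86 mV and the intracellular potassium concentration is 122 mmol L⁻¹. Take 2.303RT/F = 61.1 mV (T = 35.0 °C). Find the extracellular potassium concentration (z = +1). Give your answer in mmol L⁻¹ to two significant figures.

4.8 mmol L⁻¹

Nernst: E = (61.1/1) · log₁₀([out]/[in]), so log₁₀([out]/[in]) = -86.0 × 1 / 61.1 = -1.4075.
[out]/[in] = 10^(-1.4075) = 0.03913.
[out] = 0.03913 × 122 = 4.773 mmol L⁻¹.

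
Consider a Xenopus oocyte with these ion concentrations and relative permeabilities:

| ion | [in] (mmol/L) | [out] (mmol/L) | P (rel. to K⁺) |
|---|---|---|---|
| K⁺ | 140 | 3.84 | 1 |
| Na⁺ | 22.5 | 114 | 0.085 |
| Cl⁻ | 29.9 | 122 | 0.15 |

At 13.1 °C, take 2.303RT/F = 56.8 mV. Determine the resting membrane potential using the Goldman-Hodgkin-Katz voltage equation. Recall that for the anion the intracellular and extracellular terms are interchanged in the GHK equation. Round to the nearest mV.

Vm = 56.8 · log₁₀[(Σ P·[cation]ₒ + Σ P·[anion]ᵢ) / (Σ P·[cation]ᵢ + Σ P·[anion]ₒ)]
Numerator = 1×3.84 + 0.085×114 + 0.15×29.9 = 18.02
Denominator = 1×140 + 0.085×22.5 + 0.15×122 = 160.2
Vm = 56.8 · log₁₀(0.11244) = 56.8 × (-0.9491) = -53.91 mV

-54 mV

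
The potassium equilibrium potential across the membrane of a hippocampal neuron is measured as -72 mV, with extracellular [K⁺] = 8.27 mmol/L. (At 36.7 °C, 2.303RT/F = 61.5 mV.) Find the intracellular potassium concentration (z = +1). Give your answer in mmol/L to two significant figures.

120 mmol/L

Nernst: E = (61.5/1) · log₁₀([out]/[in]), so log₁₀([out]/[in]) = -72.0 × 1 / 61.5 = -1.1707.
[out]/[in] = 10^(-1.1707) = 0.06749.
[in] = 8.27 / 0.06749 = 122.5 mmol/L.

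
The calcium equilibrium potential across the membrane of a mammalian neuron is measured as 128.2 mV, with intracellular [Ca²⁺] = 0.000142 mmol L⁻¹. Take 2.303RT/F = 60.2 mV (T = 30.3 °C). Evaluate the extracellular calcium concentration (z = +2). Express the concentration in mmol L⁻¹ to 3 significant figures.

Nernst: E = (60.2/2) · log₁₀([out]/[in]), so log₁₀([out]/[in]) = 128.2 × 2 / 60.2 = 4.2591.
[out]/[in] = 10^(4.2591) = 1.816e+04.
[out] = 1.816e+04 × 0.000142 = 2.579 mmol L⁻¹.

2.58 mmol L⁻¹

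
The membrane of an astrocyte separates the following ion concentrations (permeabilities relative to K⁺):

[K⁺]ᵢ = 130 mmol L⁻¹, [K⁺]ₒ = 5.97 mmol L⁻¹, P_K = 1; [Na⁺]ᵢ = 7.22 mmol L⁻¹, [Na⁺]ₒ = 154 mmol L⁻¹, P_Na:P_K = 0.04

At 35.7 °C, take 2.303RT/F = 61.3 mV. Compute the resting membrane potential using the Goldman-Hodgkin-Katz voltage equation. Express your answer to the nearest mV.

-63 mV

Vm = 61.3 · log₁₀[(Σ P·[cation]ₒ + Σ P·[anion]ᵢ) / (Σ P·[cation]ᵢ + Σ P·[anion]ₒ)]
Numerator = 1×5.97 + 0.04×154 = 12.13
Denominator = 1×130 + 0.04×7.22 = 130.3
Vm = 61.3 · log₁₀(0.093101) = 61.3 × (-1.0310) = -63.20 mV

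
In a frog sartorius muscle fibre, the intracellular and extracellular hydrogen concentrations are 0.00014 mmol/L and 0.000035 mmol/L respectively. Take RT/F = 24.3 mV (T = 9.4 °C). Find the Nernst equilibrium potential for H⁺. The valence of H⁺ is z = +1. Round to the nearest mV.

E = (24.3/z) · ln([H⁺]_out/[H⁺]_in) with z = +1.
= (24.3/1) · ln(0.000035/0.00014) = 24.30 · ln(0.25)
= 24.30 · (-1.3863) = -33.69 mV

-34 mV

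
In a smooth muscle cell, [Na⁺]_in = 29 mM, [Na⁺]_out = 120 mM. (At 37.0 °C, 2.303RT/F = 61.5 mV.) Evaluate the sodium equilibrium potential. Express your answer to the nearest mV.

38 mV

E = (61.5/z) · log₁₀([Na⁺]_out/[Na⁺]_in) with z = +1.
= (61.5/1) · log₁₀(120/29) = 61.50 · log₁₀(4.138)
= 61.50 · (0.6168) = 37.93 mV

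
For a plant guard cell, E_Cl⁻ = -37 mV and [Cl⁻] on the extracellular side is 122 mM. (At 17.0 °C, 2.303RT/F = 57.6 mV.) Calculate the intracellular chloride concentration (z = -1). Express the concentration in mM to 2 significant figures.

Nernst: E = (57.6/-1) · log₁₀([out]/[in]), so log₁₀([out]/[in]) = -37.0 × -1 / 57.6 = 0.6424.
[out]/[in] = 10^(0.6424) = 4.389.
[in] = 122 / 4.389 = 27.8 mM.

28 mM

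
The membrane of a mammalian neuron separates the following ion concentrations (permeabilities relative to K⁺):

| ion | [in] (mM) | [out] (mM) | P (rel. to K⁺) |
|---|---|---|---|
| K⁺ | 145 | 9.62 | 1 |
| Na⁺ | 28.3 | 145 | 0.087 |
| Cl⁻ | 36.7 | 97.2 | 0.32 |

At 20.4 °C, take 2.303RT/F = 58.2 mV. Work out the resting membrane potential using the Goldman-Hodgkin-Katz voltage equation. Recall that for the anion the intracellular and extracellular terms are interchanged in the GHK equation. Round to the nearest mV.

-42 mV

Vm = 58.2 · log₁₀[(Σ P·[cation]ₒ + Σ P·[anion]ᵢ) / (Σ P·[cation]ᵢ + Σ P·[anion]ₒ)]
Numerator = 1×9.62 + 0.087×145 + 0.32×36.7 = 33.98
Denominator = 1×145 + 0.087×28.3 + 0.32×97.2 = 178.6
Vm = 58.2 · log₁₀(0.19029) = 58.2 × (-0.7206) = -41.94 mV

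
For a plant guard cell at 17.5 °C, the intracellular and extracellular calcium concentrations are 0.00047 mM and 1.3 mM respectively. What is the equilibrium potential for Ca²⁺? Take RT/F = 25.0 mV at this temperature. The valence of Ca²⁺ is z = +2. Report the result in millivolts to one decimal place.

99.1 mV

E = (25.0/z) · ln([Ca²⁺]_out/[Ca²⁺]_in) with z = +2.
= (25.0/2) · ln(1.3/0.00047) = 12.50 · ln(2766)
= 12.50 · (7.9251) = 99.06 mV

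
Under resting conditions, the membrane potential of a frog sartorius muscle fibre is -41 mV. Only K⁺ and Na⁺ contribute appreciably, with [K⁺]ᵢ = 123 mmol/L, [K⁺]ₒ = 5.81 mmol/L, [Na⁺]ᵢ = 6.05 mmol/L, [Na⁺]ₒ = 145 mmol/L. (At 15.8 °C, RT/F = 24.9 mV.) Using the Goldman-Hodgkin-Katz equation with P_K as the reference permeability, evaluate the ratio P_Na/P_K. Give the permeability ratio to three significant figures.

0.124

Let α = P_Na/P_K. GHK: Vm = 24.9·ln[(Kₒ + α·Naₒ)/(Kᵢ + α·Naᵢ)].
e^(Vm/24.9) = e^(-41.0/24.9) = 0.19271
So 0.19271·(Kᵢ + α·Naᵢ) = Kₒ + α·Naₒ → α = (0.19271·123.0 − 5.81) / (145.0 − 0.19271·6.05)
α = (23.7 − 5.81) / (145.0 − 1.166) = 17.89/143.8 = 0.1244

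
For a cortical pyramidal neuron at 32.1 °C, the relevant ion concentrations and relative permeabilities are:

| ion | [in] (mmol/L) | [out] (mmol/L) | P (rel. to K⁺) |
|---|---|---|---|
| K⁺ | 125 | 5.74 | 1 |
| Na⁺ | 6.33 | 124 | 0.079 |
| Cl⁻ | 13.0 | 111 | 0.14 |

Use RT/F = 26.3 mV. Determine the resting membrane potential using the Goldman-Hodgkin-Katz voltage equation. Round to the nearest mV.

Vm = 26.3 · ln[(Σ P·[cation]ₒ + Σ P·[anion]ᵢ) / (Σ P·[cation]ᵢ + Σ P·[anion]ₒ)]
Numerator = 1×5.74 + 0.079×124 + 0.14×13.0 = 17.36
Denominator = 1×125 + 0.079×6.33 + 0.14×111 = 141
Vm = 26.3 · ln(0.12306) = 26.3 × (-2.0951) = -55.10 mV

-55 mV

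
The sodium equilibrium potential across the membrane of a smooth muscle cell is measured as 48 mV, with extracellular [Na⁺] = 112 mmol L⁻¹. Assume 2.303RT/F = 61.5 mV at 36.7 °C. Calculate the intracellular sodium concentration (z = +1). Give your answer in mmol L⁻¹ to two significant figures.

19 mmol L⁻¹

Nernst: E = (61.5/1) · log₁₀([out]/[in]), so log₁₀([out]/[in]) = 48.0 × 1 / 61.5 = 0.7805.
[out]/[in] = 10^(0.7805) = 6.032.
[in] = 112 / 6.032 = 18.57 mmol L⁻¹.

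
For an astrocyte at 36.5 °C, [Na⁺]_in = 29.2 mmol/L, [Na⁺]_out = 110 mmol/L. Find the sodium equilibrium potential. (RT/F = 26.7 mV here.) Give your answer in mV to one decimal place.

E = (26.7/z) · ln([Na⁺]_out/[Na⁺]_in) with z = +1.
= (26.7/1) · ln(110/29.2) = 26.70 · ln(3.767)
= 26.70 · (1.3263) = 35.41 mV

35.4 mV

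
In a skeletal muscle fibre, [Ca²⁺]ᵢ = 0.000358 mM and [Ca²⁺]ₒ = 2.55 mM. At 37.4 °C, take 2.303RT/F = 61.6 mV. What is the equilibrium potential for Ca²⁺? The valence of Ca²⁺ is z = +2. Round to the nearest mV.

E = (61.6/z) · log₁₀([Ca²⁺]_out/[Ca²⁺]_in) with z = +2.
= (61.6/2) · log₁₀(2.55/0.000358) = 30.80 · log₁₀(7123)
= 30.80 · (3.8527) = 118.66 mV

119 mV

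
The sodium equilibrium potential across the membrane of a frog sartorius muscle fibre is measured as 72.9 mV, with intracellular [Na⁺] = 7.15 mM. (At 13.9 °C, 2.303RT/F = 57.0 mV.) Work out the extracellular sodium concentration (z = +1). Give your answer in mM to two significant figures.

Nernst: E = (57.0/1) · log₁₀([out]/[in]), so log₁₀([out]/[in]) = 72.9 × 1 / 57.0 = 1.2789.
[out]/[in] = 10^(1.2789) = 19.01.
[out] = 19.01 × 7.15 = 135.9 mM.

140 mM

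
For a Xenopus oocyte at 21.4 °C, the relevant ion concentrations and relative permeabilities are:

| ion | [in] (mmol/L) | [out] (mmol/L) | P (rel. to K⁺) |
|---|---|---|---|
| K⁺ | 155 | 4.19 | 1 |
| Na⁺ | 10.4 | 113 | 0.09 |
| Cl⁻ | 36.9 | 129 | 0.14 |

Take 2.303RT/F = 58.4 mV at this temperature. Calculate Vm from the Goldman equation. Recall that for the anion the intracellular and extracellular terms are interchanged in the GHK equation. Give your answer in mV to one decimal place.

Vm = 58.4 · log₁₀[(Σ P·[cation]ₒ + Σ P·[anion]ᵢ) / (Σ P·[cation]ᵢ + Σ P·[anion]ₒ)]
Numerator = 1×4.19 + 0.09×113 + 0.14×36.9 = 19.53
Denominator = 1×155 + 0.09×10.4 + 0.14×129 = 174
Vm = 58.4 · log₁₀(0.11222) = 58.4 × (-0.9499) = -55.48 mV

-55.5 mV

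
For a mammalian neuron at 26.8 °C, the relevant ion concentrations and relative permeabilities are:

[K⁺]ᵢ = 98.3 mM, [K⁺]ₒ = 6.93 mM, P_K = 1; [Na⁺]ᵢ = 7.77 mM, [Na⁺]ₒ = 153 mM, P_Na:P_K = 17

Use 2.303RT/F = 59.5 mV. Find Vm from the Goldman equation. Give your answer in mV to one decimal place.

Vm = 59.5 · log₁₀[(Σ P·[cation]ₒ + Σ P·[anion]ᵢ) / (Σ P·[cation]ᵢ + Σ P·[anion]ₒ)]
Numerator = 1×6.93 + 17×153 = 2608
Denominator = 1×98.3 + 17×7.77 = 230.4
Vm = 59.5 · log₁₀(11.32) = 59.5 × (1.0538) = 62.70 mV

62.7 mV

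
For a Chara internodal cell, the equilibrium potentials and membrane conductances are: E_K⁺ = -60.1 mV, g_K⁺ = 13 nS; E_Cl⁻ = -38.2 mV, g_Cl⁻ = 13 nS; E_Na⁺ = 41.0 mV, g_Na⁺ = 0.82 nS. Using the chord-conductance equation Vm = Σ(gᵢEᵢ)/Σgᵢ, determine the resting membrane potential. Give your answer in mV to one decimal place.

Σ gᵢEᵢ = 13·(-60.1) + 13·(-38.2) + 0.82·(41.0) = -1244.28
Σ gᵢ = 13 + 13 + 0.82 = 26.82
Vm = -1244.28 / 26.82 = -46.39 mV

-46.4 mV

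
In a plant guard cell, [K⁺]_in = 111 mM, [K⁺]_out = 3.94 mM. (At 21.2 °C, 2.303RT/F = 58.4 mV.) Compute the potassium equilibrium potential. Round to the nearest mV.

E = (58.4/z) · log₁₀([K⁺]_out/[K⁺]_in) with z = +1.
= (58.4/1) · log₁₀(3.94/111) = 58.40 · log₁₀(0.0355)
= 58.40 · (-1.4498) = -84.67 mV

-85 mV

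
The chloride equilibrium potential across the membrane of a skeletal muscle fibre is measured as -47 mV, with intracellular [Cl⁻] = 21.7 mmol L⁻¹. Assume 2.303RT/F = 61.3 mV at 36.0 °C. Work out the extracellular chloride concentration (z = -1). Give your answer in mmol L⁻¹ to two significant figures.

130 mmol L⁻¹

Nernst: E = (61.3/-1) · log₁₀([out]/[in]), so log₁₀([out]/[in]) = -47.0 × -1 / 61.3 = 0.7667.
[out]/[in] = 10^(0.7667) = 5.844.
[out] = 5.844 × 21.7 = 126.8 mmol L⁻¹.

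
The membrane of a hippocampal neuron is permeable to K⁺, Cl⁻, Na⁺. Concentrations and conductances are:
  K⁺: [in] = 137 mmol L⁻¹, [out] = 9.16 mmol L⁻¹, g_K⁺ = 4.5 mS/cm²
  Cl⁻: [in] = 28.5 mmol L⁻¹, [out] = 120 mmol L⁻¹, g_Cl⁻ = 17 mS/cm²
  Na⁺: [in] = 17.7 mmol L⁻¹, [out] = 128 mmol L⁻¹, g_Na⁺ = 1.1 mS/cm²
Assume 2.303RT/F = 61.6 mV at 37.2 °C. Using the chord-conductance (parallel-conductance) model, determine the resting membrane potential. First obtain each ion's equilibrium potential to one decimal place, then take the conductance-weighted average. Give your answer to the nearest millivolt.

-41 mV

E_K⁺ = (61.6/1)·log₁₀(9.16/137) = -72.4 mV
E_Cl⁻ = (61.6/-1)·log₁₀(120/28.5) = -38.5 mV
E_Na⁺ = (61.6/1)·log₁₀(128/17.7) = 52.9 mV
Vm = (Σ gᵢEᵢ)/(Σ gᵢ) = (4.5·-72.4 + 17·-38.5 + 1.1·52.9) / (4.5 + 17 + 1.1)
= -922.11 / 22.6 = -40.80 mV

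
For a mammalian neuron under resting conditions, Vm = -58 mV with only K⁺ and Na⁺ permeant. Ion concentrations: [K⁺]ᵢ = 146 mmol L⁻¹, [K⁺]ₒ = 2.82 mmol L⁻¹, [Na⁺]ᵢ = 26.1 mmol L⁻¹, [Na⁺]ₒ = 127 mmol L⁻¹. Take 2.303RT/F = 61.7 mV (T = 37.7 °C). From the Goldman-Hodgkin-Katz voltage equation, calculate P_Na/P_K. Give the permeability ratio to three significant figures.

0.112

Let α = P_Na/P_K. GHK: Vm = 61.7·log₁₀[(Kₒ + α·Naₒ)/(Kᵢ + α·Naᵢ)].
10^(Vm/61.7) = 10^(-58.0/61.7) = 0.11481
So 0.11481·(Kᵢ + α·Naᵢ) = Kₒ + α·Naₒ → α = (0.11481·146.0 − 2.82) / (127.0 − 0.11481·26.1)
α = (16.76 − 2.82) / (127.0 − 2.996) = 13.94/124 = 0.1124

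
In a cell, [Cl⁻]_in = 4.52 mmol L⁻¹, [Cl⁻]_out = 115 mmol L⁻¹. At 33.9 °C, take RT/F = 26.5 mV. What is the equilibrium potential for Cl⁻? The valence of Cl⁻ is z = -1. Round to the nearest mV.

-86 mV

E = (26.5/z) · ln([Cl⁻]_out/[Cl⁻]_in) with z = -1.
For an anion, dividing by z = -1 reverses the sign.
= (26.5/-1) · ln(115/4.52) = -26.50 · ln(25.44)
= -26.50 · (3.2364) = -85.77 mV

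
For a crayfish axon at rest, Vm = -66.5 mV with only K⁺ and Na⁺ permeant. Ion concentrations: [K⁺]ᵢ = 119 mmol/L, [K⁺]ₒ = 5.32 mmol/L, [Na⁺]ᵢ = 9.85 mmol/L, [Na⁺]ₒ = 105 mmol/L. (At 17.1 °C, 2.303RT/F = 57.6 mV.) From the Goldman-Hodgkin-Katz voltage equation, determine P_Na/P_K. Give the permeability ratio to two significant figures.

0.029

Let α = P_Na/P_K. GHK: Vm = 57.6·log₁₀[(Kₒ + α·Naₒ)/(Kᵢ + α·Naᵢ)].
10^(Vm/57.6) = 10^(-66.5/57.6) = 0.070063
So 0.070063·(Kᵢ + α·Naᵢ) = Kₒ + α·Naₒ → α = (0.070063·119.0 − 5.32) / (105.0 − 0.070063·9.85)
α = (8.337 − 5.32) / (105.0 − 0.6901) = 3.017/104.3 = 0.02893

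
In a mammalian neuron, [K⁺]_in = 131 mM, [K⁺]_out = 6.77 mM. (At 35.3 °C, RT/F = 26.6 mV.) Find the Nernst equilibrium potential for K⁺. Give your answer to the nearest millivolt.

-79 mV

E = (26.6/z) · ln([K⁺]_out/[K⁺]_in) with z = +1.
= (26.6/1) · ln(6.77/131) = 26.60 · ln(0.05168)
= 26.60 · (-2.9627) = -78.81 mV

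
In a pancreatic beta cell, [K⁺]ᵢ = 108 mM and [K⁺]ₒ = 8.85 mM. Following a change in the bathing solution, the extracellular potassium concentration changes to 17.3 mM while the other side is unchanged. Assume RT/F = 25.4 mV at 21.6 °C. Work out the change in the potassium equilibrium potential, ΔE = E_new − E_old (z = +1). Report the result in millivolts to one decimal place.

E_old = (25.4/1)·ln(8.85/108) = -63.54 mV
E_new = (25.4/1)·ln(17.3/108) = -46.52 mV
ΔE = -46.52 − (-63.54) = 17.03 mV

17.0 mV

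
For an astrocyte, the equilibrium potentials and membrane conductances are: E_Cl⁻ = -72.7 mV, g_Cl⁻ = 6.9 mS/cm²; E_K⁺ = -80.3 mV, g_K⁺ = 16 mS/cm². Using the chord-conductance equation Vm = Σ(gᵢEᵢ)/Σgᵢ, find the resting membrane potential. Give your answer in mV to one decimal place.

Σ gᵢEᵢ = 6.9·(-72.7) + 16·(-80.3) = -1786.43
Σ gᵢ = 6.9 + 16 = 22.9
Vm = -1786.43 / 22.9 = -78.01 mV

-78.0 mV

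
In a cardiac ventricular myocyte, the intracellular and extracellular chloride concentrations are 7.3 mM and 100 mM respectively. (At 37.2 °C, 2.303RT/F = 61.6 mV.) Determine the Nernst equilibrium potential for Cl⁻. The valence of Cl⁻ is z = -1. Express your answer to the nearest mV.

-70 mV

E = (61.6/z) · log₁₀([Cl⁻]_out/[Cl⁻]_in) with z = -1.
For an anion, dividing by z = -1 reverses the sign.
= (61.6/-1) · log₁₀(100/7.3) = -61.60 · log₁₀(13.7)
= -61.60 · (1.1367) = -70.02 mV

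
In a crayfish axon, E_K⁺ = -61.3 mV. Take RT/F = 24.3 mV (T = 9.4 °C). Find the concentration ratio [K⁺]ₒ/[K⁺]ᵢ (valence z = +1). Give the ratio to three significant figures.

ln([out]/[in]) = E·z/(24.3) = -61.3 × 1 / 24.3 = -2.5226
[out]/[in] = e^(-2.5226) = 0.08025

0.0802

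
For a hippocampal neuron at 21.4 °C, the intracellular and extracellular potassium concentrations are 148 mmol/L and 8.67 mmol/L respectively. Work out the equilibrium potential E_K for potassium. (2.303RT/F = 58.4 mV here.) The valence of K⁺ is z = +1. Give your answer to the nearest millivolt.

E = (58.4/z) · log₁₀([K⁺]_out/[K⁺]_in) with z = +1.
= (58.4/1) · log₁₀(8.67/148) = 58.40 · log₁₀(0.05858)
= 58.40 · (-1.2322) = -71.96 mV

-72 mV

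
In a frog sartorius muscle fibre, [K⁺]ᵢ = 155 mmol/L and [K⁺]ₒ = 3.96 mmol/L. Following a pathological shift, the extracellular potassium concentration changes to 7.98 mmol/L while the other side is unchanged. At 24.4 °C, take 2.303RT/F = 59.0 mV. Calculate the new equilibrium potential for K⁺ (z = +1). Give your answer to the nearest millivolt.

-76 mV

After the shift: [K⁺]_out = 7.98, [K⁺]_in = 155 mmol/L.
E_new = (59.0/1)·log₁₀(7.98/155) = 59.00 · (-1.2883) = -76.01 mV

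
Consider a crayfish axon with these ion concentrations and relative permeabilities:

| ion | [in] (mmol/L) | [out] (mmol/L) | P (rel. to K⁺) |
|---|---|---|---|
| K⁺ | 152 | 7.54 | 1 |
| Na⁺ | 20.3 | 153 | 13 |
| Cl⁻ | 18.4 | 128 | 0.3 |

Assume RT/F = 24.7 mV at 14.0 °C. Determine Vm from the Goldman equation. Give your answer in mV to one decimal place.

Vm = 24.7 · ln[(Σ P·[cation]ₒ + Σ P·[anion]ᵢ) / (Σ P·[cation]ᵢ + Σ P·[anion]ₒ)]
Numerator = 1×7.54 + 13×153 + 0.3×18.4 = 2002
Denominator = 1×152 + 13×20.3 + 0.3×128 = 454.3
Vm = 24.7 · ln(4.4069) = 24.7 × (1.4832) = 36.63 mV

36.6 mV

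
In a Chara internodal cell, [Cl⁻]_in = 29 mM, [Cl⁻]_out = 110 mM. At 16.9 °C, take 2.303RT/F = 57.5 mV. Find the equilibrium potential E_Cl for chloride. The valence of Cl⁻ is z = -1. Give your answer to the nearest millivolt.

-33 mV

E = (57.5/z) · log₁₀([Cl⁻]_out/[Cl⁻]_in) with z = -1.
For an anion, dividing by z = -1 reverses the sign.
= (57.5/-1) · log₁₀(110/29) = -57.50 · log₁₀(3.793)
= -57.50 · (0.5790) = -33.29 mV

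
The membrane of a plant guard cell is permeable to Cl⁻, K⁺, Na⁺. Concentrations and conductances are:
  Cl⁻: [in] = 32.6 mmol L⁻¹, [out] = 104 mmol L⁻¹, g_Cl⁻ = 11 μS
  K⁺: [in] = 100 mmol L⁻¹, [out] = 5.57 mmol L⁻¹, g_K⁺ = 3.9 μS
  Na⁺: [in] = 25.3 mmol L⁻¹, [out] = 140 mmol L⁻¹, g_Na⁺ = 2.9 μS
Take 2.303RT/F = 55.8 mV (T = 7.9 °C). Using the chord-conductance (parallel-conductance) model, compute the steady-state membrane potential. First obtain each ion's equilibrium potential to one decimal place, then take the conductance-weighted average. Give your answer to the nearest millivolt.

E_Cl⁻ = (55.8/-1)·log₁₀(104/32.6) = -28.1 mV
E_K⁺ = (55.8/1)·log₁₀(5.57/100) = -70.0 mV
E_Na⁺ = (55.8/1)·log₁₀(140/25.3) = 41.5 mV
Vm = (Σ gᵢEᵢ)/(Σ gᵢ) = (11·-28.1 + 3.9·-70.0 + 2.9·41.5) / (11 + 3.9 + 2.9)
= -461.75 / 17.8 = -25.94 mV

-26 mV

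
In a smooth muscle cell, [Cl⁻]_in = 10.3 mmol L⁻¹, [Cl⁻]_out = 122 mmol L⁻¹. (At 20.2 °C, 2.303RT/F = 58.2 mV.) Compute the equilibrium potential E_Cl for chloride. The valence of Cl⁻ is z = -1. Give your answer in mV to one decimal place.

-62.5 mV

E = (58.2/z) · log₁₀([Cl⁻]_out/[Cl⁻]_in) with z = -1.
For an anion, dividing by z = -1 reverses the sign.
= (58.2/-1) · log₁₀(122/10.3) = -58.20 · log₁₀(11.84)
= -58.20 · (1.0735) = -62.48 mV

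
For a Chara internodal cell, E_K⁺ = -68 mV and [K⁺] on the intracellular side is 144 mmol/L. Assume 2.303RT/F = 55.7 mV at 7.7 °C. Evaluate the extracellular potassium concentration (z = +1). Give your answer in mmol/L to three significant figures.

8.66 mmol/L

Nernst: E = (55.7/1) · log₁₀([out]/[in]), so log₁₀([out]/[in]) = -68.0 × 1 / 55.7 = -1.2208.
[out]/[in] = 10^(-1.2208) = 0.06014.
[out] = 0.06014 × 144 = 8.66 mmol/L.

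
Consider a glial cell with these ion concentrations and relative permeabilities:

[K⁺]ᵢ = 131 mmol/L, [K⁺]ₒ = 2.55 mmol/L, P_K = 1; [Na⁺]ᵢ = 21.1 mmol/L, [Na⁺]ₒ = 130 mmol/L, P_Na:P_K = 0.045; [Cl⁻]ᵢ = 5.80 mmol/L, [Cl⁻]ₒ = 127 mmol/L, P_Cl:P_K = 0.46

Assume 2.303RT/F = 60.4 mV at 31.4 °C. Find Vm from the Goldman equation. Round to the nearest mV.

Vm = 60.4 · log₁₀[(Σ P·[cation]ₒ + Σ P·[anion]ᵢ) / (Σ P·[cation]ᵢ + Σ P·[anion]ₒ)]
Numerator = 1×2.55 + 0.045×130 + 0.46×5.80 = 11.07
Denominator = 1×131 + 0.045×21.1 + 0.46×127 = 190.4
Vm = 60.4 · log₁₀(0.05814) = 60.4 × (-1.2355) = -74.63 mV

-75 mV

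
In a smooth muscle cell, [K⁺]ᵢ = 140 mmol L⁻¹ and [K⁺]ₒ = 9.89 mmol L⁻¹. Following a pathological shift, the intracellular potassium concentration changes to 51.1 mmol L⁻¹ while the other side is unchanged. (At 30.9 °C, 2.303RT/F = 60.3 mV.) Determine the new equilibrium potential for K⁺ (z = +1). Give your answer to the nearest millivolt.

After the shift: [K⁺]_out = 9.89, [K⁺]_in = 51.1 mmol L⁻¹.
E_new = (60.3/1)·log₁₀(9.89/51.1) = 60.30 · (-0.7132) = -43.01 mV

-43 mV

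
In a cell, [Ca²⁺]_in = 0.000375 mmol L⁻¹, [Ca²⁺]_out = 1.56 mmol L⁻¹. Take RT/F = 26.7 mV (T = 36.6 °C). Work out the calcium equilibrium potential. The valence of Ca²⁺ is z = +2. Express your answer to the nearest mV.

E = (26.7/z) · ln([Ca²⁺]_out/[Ca²⁺]_in) with z = +2.
= (26.7/2) · ln(1.56/0.000375) = 13.35 · ln(4160)
= 13.35 · (8.3333) = 111.25 mV

111 mV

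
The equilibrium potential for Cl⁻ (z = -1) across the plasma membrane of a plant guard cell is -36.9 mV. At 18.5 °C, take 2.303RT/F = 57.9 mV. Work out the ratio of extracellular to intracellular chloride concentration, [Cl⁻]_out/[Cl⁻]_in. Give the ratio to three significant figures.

4.34

log₁₀([out]/[in]) = E·z/(57.9) = -36.9 × -1 / 57.9 = 0.6373
[out]/[in] = 10^(0.6373) = 4.338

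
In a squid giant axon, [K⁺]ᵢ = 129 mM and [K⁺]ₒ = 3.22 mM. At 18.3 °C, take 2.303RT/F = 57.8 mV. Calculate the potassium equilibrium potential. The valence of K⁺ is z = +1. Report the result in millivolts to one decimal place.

-92.6 mV

E = (57.8/z) · log₁₀([K⁺]_out/[K⁺]_in) with z = +1.
= (57.8/1) · log₁₀(3.22/129) = 57.80 · log₁₀(0.02496)
= 57.80 · (-1.6027) = -92.64 mV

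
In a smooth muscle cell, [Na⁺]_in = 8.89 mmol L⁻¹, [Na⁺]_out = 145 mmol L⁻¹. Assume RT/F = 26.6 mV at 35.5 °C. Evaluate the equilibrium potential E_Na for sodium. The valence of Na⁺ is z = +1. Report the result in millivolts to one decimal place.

E = (26.6/z) · ln([Na⁺]_out/[Na⁺]_in) with z = +1.
= (26.6/1) · ln(145/8.89) = 26.60 · ln(16.31)
= 26.60 · (2.7918) = 74.26 mV

74.3 mV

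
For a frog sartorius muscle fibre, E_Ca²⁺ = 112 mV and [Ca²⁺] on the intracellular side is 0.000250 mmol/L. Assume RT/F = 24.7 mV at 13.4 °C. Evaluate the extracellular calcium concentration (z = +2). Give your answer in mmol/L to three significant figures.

2.17 mmol/L

Nernst: E = (24.7/2) · ln([out]/[in]), so ln([out]/[in]) = 112.0 × 2 / 24.7 = 9.0688.
[out]/[in] = e^(9.0688) = 8680.
[out] = 8680 × 0.000250 = 2.17 mmol/L.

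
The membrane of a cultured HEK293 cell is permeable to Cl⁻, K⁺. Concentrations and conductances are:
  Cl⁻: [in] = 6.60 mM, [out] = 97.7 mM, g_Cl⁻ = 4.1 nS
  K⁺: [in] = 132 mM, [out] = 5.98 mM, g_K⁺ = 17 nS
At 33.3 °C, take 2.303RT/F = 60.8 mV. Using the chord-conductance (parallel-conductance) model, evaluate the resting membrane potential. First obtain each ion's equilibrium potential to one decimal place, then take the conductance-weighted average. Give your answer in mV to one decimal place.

-79.7 mV

E_Cl⁻ = (60.8/-1)·log₁₀(97.7/6.60) = -71.2 mV
E_K⁺ = (60.8/1)·log₁₀(5.98/132) = -81.7 mV
Vm = (Σ gᵢEᵢ)/(Σ gᵢ) = (4.1·-71.2 + 17·-81.7) / (4.1 + 17)
= -1680.82 / 21.1 = -79.66 mV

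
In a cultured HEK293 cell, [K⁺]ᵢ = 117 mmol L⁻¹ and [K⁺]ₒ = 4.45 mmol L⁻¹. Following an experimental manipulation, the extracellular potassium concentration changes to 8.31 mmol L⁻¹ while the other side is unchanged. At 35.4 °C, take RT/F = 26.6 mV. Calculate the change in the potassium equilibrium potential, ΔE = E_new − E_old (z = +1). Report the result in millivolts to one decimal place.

16.6 mV

E_old = (26.6/1)·ln(4.45/117) = -86.96 mV
E_new = (26.6/1)·ln(8.31/117) = -70.35 mV
ΔE = -70.35 − (-86.96) = 16.61 mV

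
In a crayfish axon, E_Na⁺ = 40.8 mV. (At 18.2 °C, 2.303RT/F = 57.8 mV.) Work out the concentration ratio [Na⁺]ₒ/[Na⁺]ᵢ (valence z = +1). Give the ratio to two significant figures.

5.1

log₁₀([out]/[in]) = E·z/(57.8) = 40.8 × 1 / 57.8 = 0.7059
[out]/[in] = 10^(0.7059) = 5.08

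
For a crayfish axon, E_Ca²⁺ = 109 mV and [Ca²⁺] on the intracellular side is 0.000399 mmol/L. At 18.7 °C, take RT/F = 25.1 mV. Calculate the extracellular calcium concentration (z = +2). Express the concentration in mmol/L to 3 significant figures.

Nernst: E = (25.1/2) · ln([out]/[in]), so ln([out]/[in]) = 109.0 × 2 / 25.1 = 8.6853.
[out]/[in] = e^(8.6853) = 5915.
[out] = 5915 × 0.000399 = 2.36 mmol/L.

2.36 mmol/L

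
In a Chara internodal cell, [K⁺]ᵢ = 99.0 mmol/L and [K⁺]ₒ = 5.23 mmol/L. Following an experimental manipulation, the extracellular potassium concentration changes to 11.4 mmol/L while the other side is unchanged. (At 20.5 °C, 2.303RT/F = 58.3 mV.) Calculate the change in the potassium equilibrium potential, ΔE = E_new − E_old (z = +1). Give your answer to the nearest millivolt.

20 mV

E_old = (58.3/1)·log₁₀(5.23/99.0) = -74.46 mV
E_new = (58.3/1)·log₁₀(11.4/99.0) = -54.73 mV
ΔE = -54.73 − (-74.46) = 19.73 mV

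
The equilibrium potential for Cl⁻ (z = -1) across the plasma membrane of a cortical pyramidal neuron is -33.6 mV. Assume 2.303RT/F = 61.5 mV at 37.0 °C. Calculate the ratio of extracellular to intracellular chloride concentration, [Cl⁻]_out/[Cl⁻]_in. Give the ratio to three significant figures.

3.52

log₁₀([out]/[in]) = E·z/(61.5) = -33.6 × -1 / 61.5 = 0.5463
[out]/[in] = 10^(0.5463) = 3.518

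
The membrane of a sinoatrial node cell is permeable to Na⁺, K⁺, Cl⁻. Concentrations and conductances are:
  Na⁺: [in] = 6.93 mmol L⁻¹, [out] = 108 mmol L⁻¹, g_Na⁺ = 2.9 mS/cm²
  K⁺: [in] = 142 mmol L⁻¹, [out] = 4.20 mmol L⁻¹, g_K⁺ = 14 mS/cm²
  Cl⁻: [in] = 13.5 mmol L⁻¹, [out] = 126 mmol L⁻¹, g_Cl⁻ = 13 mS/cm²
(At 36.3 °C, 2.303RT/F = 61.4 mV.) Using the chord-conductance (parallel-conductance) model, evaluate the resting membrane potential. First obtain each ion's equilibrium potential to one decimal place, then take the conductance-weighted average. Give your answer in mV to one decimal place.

E_Na⁺ = (61.4/1)·log₁₀(108/6.93) = 73.2 mV
E_K⁺ = (61.4/1)·log₁₀(4.20/142) = -93.9 mV
E_Cl⁻ = (61.4/-1)·log₁₀(126/13.5) = -59.6 mV
Vm = (Σ gᵢEᵢ)/(Σ gᵢ) = (2.9·73.2 + 14·-93.9 + 13·-59.6) / (2.9 + 14 + 13)
= -1877.12 / 29.9 = -62.78 mV

-62.8 mV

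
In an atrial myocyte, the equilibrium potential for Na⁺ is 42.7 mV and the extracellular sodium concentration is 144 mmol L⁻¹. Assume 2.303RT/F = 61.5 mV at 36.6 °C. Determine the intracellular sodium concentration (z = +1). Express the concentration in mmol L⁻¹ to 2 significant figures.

29 mmol L⁻¹

Nernst: E = (61.5/1) · log₁₀([out]/[in]), so log₁₀([out]/[in]) = 42.7 × 1 / 61.5 = 0.6943.
[out]/[in] = 10^(0.6943) = 4.947.
[in] = 144 / 4.947 = 29.11 mmol L⁻¹.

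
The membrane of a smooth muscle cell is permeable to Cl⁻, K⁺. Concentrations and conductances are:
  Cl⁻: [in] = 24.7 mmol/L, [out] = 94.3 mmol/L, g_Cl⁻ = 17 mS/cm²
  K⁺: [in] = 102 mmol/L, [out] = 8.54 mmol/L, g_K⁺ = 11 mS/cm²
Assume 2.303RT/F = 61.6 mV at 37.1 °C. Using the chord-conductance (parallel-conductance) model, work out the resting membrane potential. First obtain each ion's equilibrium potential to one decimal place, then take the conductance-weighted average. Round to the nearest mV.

E_Cl⁻ = (61.6/-1)·log₁₀(94.3/24.7) = -35.8 mV
E_K⁺ = (61.6/1)·log₁₀(8.54/102) = -66.4 mV
Vm = (Σ gᵢEᵢ)/(Σ gᵢ) = (17·-35.8 + 11·-66.4) / (17 + 11)
= -1339.00 / 28 = -47.82 mV

-48 mV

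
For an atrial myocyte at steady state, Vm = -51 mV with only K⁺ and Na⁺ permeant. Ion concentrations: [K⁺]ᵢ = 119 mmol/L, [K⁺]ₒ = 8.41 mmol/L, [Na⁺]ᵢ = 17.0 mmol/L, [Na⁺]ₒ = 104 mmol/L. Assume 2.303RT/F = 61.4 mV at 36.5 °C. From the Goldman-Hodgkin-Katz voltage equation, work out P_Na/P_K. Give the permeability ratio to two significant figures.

Let α = P_Na/P_K. GHK: Vm = 61.4·log₁₀[(Kₒ + α·Naₒ)/(Kᵢ + α·Naᵢ)].
10^(Vm/61.4) = 10^(-51.0/61.4) = 0.1477
So 0.1477·(Kᵢ + α·Naᵢ) = Kₒ + α·Naₒ → α = (0.1477·119.0 − 8.41) / (104.0 − 0.1477·17.0)
α = (17.58 − 8.41) / (104.0 − 2.511) = 9.166/101.5 = 0.09032

0.090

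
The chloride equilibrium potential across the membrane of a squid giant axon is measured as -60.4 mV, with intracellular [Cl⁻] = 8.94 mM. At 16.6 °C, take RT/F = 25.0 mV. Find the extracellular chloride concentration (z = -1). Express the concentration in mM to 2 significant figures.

100 mM

Nernst: E = (25.0/-1) · ln([out]/[in]), so ln([out]/[in]) = -60.4 × -1 / 25.0 = 2.4160.
[out]/[in] = e^(2.4160) = 11.2.
[out] = 11.2 × 8.94 = 100.1 mM.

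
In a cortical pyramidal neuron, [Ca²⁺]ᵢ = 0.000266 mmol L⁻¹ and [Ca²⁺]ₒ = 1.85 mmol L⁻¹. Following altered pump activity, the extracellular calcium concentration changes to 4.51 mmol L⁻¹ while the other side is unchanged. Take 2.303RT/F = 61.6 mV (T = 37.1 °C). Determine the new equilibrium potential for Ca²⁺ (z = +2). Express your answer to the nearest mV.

After the shift: [Ca²⁺]_out = 4.51, [Ca²⁺]_in = 0.000266 mmol L⁻¹.
E_new = (61.6/2)·log₁₀(4.51/0.000266) = 30.80 · (4.2293) = 130.26 mV

130 mV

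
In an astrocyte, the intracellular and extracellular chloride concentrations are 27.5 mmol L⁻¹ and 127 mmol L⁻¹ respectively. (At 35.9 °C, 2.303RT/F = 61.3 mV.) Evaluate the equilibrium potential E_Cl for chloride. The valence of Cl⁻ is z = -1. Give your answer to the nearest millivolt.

-41 mV

E = (61.3/z) · log₁₀([Cl⁻]_out/[Cl⁻]_in) with z = -1.
For an anion, dividing by z = -1 reverses the sign.
= (61.3/-1) · log₁₀(127/27.5) = -61.30 · log₁₀(4.618)
= -61.30 · (0.6645) = -40.73 mV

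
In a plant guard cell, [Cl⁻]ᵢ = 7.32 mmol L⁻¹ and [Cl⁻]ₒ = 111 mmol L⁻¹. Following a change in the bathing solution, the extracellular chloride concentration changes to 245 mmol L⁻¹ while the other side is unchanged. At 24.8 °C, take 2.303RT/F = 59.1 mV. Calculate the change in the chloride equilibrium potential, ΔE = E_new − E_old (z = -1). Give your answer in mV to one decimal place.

-20.3 mV

E_old = (59.1/-1)·log₁₀(111/7.32) = -69.79 mV
E_new = (59.1/-1)·log₁₀(245/7.32) = -90.11 mV
ΔE = -90.11 − (-69.79) = -20.32 mV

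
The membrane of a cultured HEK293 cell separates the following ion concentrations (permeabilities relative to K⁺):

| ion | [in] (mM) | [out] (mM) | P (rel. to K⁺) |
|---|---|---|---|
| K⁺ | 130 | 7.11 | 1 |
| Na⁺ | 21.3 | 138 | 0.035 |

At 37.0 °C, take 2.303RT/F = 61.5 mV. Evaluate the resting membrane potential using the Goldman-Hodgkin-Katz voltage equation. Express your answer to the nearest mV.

Vm = 61.5 · log₁₀[(Σ P·[cation]ₒ + Σ P·[anion]ᵢ) / (Σ P·[cation]ᵢ + Σ P·[anion]ₒ)]
Numerator = 1×7.11 + 0.035×138 = 11.94
Denominator = 1×130 + 0.035×21.3 = 130.7
Vm = 61.5 · log₁₀(0.091322) = 61.5 × (-1.0394) = -63.92 mV

-64 mV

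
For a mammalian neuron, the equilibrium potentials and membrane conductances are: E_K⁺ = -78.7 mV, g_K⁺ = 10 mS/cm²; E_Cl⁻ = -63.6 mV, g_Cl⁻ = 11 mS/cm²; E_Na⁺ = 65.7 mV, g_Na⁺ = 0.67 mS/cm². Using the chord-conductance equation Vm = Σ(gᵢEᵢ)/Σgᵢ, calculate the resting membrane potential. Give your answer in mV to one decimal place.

Σ gᵢEᵢ = 10·(-78.7) + 11·(-63.6) + 0.67·(65.7) = -1442.58
Σ gᵢ = 10 + 11 + 0.67 = 21.67
Vm = -1442.58 / 21.67 = -66.57 mV

-66.6 mV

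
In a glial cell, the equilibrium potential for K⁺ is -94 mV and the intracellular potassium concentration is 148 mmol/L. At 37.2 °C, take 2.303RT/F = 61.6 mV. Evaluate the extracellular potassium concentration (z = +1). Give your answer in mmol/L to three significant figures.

4.41 mmol/L

Nernst: E = (61.6/1) · log₁₀([out]/[in]), so log₁₀([out]/[in]) = -94.0 × 1 / 61.6 = -1.5260.
[out]/[in] = 10^(-1.5260) = 0.02979.
[out] = 0.02979 × 148 = 4.408 mmol/L.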